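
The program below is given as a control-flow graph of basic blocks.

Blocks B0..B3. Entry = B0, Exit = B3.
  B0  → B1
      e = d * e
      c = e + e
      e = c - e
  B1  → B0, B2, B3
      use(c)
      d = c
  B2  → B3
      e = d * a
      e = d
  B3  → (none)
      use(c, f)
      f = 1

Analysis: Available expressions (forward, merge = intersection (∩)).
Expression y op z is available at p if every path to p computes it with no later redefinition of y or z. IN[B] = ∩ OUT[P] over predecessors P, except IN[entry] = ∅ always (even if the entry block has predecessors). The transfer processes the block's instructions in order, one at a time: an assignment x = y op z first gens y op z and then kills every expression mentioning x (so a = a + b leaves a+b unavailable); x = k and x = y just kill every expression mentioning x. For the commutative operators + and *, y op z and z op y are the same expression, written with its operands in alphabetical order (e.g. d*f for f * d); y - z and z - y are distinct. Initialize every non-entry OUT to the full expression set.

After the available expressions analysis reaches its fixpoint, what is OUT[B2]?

Fixpoint table:
  B0:  IN={}  OUT={}
  B1:  IN={}  OUT={}
  B2:  IN={}  OUT={a*d}
  B3:  IN={}  OUT={}

Merge at B2: IN[B2] = OUT[B1] = {}
Applying B2's transfer function to that IN value gives OUT[B2] (row B2 above).

Answer: {a*d}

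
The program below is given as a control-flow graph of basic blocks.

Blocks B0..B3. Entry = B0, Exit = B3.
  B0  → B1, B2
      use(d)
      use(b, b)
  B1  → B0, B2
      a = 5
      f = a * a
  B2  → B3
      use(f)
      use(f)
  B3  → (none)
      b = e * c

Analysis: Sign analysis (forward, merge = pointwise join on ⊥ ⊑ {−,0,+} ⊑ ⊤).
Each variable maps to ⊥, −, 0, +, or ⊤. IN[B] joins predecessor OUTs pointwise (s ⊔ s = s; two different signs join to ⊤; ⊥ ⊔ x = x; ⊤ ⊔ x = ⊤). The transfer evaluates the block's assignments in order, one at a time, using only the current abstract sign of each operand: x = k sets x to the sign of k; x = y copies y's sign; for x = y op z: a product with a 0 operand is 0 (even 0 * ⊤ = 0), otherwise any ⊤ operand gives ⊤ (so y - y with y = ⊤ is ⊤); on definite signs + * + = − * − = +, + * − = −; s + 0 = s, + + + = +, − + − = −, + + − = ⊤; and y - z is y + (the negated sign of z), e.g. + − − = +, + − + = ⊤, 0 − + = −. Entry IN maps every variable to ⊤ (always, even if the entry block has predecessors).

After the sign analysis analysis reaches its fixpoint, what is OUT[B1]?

Fixpoint table:
  B0:   IN=(all ⊤)   OUT=(all ⊤)
  B1:   IN=(all ⊤)   OUT={a:+, f:+; rest ⊤}
  B2:   IN=(all ⊤)   OUT=(all ⊤)
  B3:   IN=(all ⊤)   OUT=(all ⊤)

Merge at B1: IN[B1] = OUT[B0] = {a: ⊤, b: ⊤, c: ⊤, d: ⊤, e: ⊤, f: ⊤}
Applying B1's transfer function to that IN value gives OUT[B1] (row B1 above).

Answer: {a: +, b: ⊤, c: ⊤, d: ⊤, e: ⊤, f: +}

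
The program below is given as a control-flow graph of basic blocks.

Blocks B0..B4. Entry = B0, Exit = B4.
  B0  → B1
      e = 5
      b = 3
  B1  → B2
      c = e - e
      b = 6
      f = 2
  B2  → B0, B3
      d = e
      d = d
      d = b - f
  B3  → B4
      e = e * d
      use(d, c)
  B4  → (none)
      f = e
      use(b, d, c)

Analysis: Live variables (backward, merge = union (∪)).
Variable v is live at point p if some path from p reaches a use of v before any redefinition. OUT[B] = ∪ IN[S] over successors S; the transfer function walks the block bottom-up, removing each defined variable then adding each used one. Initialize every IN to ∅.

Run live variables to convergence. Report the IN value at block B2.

Fixpoint table:
  B0: | IN={} | OUT={e}
  B1: | IN={e} | OUT={b, c, e, f}
  B2: | IN={b, c, e, f} | OUT={b, c, d, e}
  B3: | IN={b, c, d, e} | OUT={b, c, d, e}
  B4: | IN={b, c, d, e} | OUT={}

Merge at B2: OUT[B2] = IN[B0] ⊔ IN[B3] = {b, c, d, e}
Applying B2's transfer function to that OUT value gives IN[B2] (row B2 above).

Answer: {b, c, e, f}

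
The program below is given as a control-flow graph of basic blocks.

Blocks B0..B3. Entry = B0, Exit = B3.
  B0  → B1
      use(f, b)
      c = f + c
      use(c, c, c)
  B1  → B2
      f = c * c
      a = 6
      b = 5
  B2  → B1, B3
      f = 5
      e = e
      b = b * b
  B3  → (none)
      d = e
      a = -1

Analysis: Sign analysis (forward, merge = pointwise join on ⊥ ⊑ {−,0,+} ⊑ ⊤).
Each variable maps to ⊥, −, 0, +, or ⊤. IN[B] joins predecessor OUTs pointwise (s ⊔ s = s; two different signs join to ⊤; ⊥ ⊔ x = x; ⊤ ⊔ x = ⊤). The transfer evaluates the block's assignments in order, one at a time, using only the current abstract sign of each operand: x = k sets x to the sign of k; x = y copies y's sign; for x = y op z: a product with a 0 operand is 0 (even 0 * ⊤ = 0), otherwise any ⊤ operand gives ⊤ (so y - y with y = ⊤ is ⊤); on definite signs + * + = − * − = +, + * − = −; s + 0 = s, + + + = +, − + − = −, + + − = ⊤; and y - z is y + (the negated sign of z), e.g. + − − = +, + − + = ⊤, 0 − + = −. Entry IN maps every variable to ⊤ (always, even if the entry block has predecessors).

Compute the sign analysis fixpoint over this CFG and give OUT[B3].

Answer: {a: -, b: +, c: ⊤, d: ⊤, e: ⊤, f: +}

Derivation:
Converged values:
  B0: | IN=(all ⊤) | OUT=(all ⊤)
  B1: | IN=(all ⊤) | OUT={a:+, b:+; rest ⊤}
  B2: | IN={a:+, b:+; rest ⊤} | OUT={a:+, b:+, f:+; rest ⊤}
  B3: | IN={a:+, b:+, f:+; rest ⊤} | OUT={a:-, b:+, f:+; rest ⊤}

Merge at B3: IN[B3] = OUT[B2] = {a: +, b: +, c: ⊤, d: ⊤, e: ⊤, f: +}
Applying B3's transfer function to that IN value gives OUT[B3] (row B3 above).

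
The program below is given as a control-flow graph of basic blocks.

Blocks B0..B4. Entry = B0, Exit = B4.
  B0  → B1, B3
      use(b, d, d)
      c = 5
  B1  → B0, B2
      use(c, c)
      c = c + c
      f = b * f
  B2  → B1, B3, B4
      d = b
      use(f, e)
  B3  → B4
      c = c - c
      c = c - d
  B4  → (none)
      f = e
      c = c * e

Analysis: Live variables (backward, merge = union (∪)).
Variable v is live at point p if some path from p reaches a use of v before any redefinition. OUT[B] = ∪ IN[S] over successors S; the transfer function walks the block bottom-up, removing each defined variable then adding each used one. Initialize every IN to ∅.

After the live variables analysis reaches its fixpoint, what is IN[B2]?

Answer: {b, c, e, f}

Derivation:
Fixpoint table:
  B0:   IN={b, d, e, f}   OUT={b, c, d, e, f}
  B1:   IN={b, c, d, e, f}   OUT={b, c, d, e, f}
  B2:   IN={b, c, e, f}   OUT={b, c, d, e, f}
  B3:   IN={c, d, e}   OUT={c, e}
  B4:   IN={c, e}   OUT={}

Merge at B2: OUT[B2] = IN[B1] ⊔ IN[B3] ⊔ IN[B4] = {b, c, d, e, f}
Applying B2's transfer function to that OUT value gives IN[B2] (row B2 above).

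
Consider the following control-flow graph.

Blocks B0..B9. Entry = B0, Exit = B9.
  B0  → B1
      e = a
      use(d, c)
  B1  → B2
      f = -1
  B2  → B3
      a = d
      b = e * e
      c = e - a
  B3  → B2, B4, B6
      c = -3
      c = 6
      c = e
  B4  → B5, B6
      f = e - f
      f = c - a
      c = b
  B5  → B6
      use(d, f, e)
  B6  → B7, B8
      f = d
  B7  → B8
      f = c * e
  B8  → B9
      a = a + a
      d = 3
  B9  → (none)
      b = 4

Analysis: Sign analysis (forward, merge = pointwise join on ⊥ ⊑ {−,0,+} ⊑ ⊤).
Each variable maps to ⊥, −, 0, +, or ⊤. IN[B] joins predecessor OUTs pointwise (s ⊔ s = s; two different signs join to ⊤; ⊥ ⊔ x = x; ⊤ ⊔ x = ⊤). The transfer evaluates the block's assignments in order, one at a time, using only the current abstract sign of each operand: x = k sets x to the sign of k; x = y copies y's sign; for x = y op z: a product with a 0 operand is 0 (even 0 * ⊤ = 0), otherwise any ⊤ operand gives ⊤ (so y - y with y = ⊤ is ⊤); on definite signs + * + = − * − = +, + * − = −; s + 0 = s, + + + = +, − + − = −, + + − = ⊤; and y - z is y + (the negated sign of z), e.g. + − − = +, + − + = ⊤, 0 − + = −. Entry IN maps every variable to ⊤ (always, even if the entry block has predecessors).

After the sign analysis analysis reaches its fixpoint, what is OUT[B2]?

Answer: {a: ⊤, b: ⊤, c: ⊤, d: ⊤, e: ⊤, f: -}

Working:
Per-block solution:
  B0:  IN=(all ⊤)  OUT=(all ⊤)
  B1:  IN=(all ⊤)  OUT={f:-; rest ⊤}
  B2:  IN={f:-; rest ⊤}  OUT={f:-; rest ⊤}
  B3:  IN={f:-; rest ⊤}  OUT={f:-; rest ⊤}
  B4:  IN={f:-; rest ⊤}  OUT=(all ⊤)
  B5:  IN=(all ⊤)  OUT=(all ⊤)
  B6:  IN=(all ⊤)  OUT=(all ⊤)
  B7:  IN=(all ⊤)  OUT=(all ⊤)
  B8:  IN=(all ⊤)  OUT={d:+; rest ⊤}
  B9:  IN={d:+; rest ⊤}  OUT={b:+, d:+; rest ⊤}

Merge at B2: IN[B2] = OUT[B1] ⊔ OUT[B3] = {a: ⊤, b: ⊤, c: ⊤, d: ⊤, e: ⊤, f: -}
Applying B2's transfer function to that IN value gives OUT[B2] (row B2 above).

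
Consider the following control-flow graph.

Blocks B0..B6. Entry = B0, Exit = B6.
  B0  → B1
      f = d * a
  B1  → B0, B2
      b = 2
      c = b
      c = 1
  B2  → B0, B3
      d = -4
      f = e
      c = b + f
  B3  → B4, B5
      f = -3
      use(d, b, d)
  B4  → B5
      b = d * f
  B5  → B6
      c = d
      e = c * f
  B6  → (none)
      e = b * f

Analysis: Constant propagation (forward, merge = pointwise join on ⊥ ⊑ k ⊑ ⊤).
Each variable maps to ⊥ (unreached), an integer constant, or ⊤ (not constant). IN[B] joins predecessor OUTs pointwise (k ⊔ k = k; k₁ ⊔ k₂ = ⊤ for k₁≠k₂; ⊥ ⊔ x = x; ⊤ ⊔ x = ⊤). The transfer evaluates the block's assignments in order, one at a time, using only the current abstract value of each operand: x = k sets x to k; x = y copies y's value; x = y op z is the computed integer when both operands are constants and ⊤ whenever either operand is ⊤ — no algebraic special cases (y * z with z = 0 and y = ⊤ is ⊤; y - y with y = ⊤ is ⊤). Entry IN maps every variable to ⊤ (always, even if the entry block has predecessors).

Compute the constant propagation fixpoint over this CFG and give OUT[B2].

Per-block solution:
  B0:   IN=(all ⊤)   OUT=(all ⊤)
  B1:   IN=(all ⊤)   OUT={b:2, c:1; rest ⊤}
  B2:   IN={b:2, c:1; rest ⊤}   OUT={b:2, d:-4; rest ⊤}
  B3:   IN={b:2, d:-4; rest ⊤}   OUT={b:2, d:-4, f:-3; rest ⊤}
  B4:   IN={b:2, d:-4, f:-3; rest ⊤}   OUT={b:12, d:-4, f:-3; rest ⊤}
  B5:   IN={d:-4, f:-3; rest ⊤}   OUT={c:-4, d:-4, e:12, f:-3; rest ⊤}
  B6:   IN={c:-4, d:-4, e:12, f:-3; rest ⊤}   OUT={c:-4, d:-4, f:-3; rest ⊤}

Merge at B2: IN[B2] = OUT[B1] = {a: ⊤, b: 2, c: 1, d: ⊤, e: ⊤, f: ⊤}
Applying B2's transfer function to that IN value gives OUT[B2] (row B2 above).

Answer: {a: ⊤, b: 2, c: ⊤, d: -4, e: ⊤, f: ⊤}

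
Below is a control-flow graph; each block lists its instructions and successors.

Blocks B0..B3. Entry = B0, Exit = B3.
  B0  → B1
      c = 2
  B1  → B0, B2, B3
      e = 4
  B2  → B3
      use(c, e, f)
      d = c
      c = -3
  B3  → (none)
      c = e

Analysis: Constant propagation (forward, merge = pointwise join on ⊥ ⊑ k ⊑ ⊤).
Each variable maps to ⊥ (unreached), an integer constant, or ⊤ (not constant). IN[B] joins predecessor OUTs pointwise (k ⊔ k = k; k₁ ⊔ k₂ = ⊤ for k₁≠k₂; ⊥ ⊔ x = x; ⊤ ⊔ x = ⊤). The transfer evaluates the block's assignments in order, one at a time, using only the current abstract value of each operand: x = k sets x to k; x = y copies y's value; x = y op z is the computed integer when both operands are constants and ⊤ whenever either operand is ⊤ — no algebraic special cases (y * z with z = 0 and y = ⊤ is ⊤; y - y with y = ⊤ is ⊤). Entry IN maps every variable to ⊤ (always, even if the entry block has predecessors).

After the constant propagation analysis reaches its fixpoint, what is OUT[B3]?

Answer: {a: ⊤, b: ⊤, c: 4, d: ⊤, e: 4, f: ⊤}

Working:
Converged values:
  B0:  IN=(all ⊤)  OUT={c:2; rest ⊤}
  B1:  IN={c:2; rest ⊤}  OUT={c:2, e:4; rest ⊤}
  B2:  IN={c:2, e:4; rest ⊤}  OUT={c:-3, d:2, e:4; rest ⊤}
  B3:  IN={e:4; rest ⊤}  OUT={c:4, e:4; rest ⊤}

Merge at B3: IN[B3] = OUT[B1] ⊔ OUT[B2] = {a: ⊤, b: ⊤, c: ⊤, d: ⊤, e: 4, f: ⊤}
Applying B3's transfer function to that IN value gives OUT[B3] (row B3 above).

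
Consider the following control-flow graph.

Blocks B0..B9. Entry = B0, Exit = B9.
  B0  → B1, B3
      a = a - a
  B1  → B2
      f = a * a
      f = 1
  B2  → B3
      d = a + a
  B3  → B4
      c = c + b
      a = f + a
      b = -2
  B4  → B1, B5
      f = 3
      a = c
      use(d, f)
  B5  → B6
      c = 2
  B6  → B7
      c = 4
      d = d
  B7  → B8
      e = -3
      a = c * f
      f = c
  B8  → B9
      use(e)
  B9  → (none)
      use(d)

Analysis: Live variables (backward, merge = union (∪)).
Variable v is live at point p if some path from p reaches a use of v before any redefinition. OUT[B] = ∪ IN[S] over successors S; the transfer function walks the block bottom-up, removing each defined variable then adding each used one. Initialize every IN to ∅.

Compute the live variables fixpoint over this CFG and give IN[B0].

Answer: {a, b, c, d, f}

Trace:
Converged values:
  B0:  IN={a, b, c, d, f}  OUT={a, b, c, d, f}
  B1:  IN={a, b, c}  OUT={a, b, c, f}
  B2:  IN={a, b, c, f}  OUT={a, b, c, d, f}
  B3:  IN={a, b, c, d, f}  OUT={b, c, d}
  B4:  IN={b, c, d}  OUT={a, b, c, d, f}
  B5:  IN={d, f}  OUT={d, f}
  B6:  IN={d, f}  OUT={c, d, f}
  B7:  IN={c, d, f}  OUT={d, e}
  B8:  IN={d, e}  OUT={d}
  B9:  IN={d}  OUT={}

Merge at B0: OUT[B0] = IN[B1] ⊔ IN[B3] = {a, b, c, d, f}
Applying B0's transfer function to that OUT value gives IN[B0] (row B0 above).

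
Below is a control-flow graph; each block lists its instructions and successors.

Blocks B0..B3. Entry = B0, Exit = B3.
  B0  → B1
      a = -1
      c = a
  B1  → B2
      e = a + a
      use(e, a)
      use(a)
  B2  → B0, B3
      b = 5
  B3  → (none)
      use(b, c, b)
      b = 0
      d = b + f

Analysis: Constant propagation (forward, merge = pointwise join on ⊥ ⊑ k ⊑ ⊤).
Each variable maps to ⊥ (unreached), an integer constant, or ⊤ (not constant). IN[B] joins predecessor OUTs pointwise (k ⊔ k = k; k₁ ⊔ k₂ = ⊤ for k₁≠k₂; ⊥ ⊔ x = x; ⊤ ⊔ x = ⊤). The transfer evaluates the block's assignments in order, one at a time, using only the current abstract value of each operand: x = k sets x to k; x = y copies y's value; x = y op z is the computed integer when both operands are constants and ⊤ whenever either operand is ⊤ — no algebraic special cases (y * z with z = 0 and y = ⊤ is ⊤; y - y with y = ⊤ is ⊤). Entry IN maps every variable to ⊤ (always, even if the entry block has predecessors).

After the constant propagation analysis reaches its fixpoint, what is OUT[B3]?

Answer: {a: -1, b: 0, c: -1, d: ⊤, e: -2, f: ⊤}

Working:
Per-block solution:
  B0:  IN=(all ⊤)  OUT={a:-1, c:-1; rest ⊤}
  B1:  IN={a:-1, c:-1; rest ⊤}  OUT={a:-1, c:-1, e:-2; rest ⊤}
  B2:  IN={a:-1, c:-1, e:-2; rest ⊤}  OUT={a:-1, b:5, c:-1, e:-2; rest ⊤}
  B3:  IN={a:-1, b:5, c:-1, e:-2; rest ⊤}  OUT={a:-1, b:0, c:-1, e:-2; rest ⊤}

Merge at B3: IN[B3] = OUT[B2] = {a: -1, b: 5, c: -1, d: ⊤, e: -2, f: ⊤}
Applying B3's transfer function to that IN value gives OUT[B3] (row B3 above).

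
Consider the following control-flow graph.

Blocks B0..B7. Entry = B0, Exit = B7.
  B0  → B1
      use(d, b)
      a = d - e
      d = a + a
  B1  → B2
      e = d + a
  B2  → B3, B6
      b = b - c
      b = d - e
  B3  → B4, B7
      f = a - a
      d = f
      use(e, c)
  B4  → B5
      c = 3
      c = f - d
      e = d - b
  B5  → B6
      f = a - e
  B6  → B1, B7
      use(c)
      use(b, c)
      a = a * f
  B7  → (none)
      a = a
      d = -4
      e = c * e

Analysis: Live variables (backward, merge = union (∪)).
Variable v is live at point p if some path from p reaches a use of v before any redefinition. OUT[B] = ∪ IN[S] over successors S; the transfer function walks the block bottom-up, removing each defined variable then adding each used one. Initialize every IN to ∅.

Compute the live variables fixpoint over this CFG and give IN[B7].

Converged values:
  B0:  IN={b, c, d, e, f}  OUT={a, b, c, d, f}
  B1:  IN={a, b, c, d, f}  OUT={a, b, c, d, e, f}
  B2:  IN={a, b, c, d, e, f}  OUT={a, b, c, d, e, f}
  B3:  IN={a, b, c, e}  OUT={a, b, c, d, e, f}
  B4:  IN={a, b, d, f}  OUT={a, b, c, d, e}
  B5:  IN={a, b, c, d, e}  OUT={a, b, c, d, e, f}
  B6:  IN={a, b, c, d, e, f}  OUT={a, b, c, d, e, f}
  B7:  IN={a, c, e}  OUT={}

B7 is the boundary node: OUT[B7] = {}
Applying B7's transfer function to that OUT value gives IN[B7] (row B7 above).

Answer: {a, c, e}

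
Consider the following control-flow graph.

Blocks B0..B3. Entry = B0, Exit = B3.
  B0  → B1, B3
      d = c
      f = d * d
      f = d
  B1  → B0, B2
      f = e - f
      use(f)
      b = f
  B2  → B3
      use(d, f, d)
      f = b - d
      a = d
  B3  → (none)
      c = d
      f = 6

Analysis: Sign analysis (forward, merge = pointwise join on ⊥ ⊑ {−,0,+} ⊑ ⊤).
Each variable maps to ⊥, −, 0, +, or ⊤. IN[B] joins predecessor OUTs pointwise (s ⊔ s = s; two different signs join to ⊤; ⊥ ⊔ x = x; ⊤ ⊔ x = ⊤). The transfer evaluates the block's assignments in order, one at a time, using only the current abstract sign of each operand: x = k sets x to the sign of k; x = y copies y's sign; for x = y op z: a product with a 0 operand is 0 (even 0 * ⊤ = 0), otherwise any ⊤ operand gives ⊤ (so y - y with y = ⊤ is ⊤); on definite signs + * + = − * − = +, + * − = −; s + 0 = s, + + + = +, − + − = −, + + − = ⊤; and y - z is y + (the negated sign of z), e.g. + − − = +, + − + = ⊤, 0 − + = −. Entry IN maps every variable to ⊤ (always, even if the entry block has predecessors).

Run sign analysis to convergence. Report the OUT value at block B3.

Answer: {a: ⊤, b: ⊤, c: ⊤, d: ⊤, e: ⊤, f: +}

Trace:
Fixpoint table:
  B0:   IN=(all ⊤)   OUT=(all ⊤)
  B1:   IN=(all ⊤)   OUT=(all ⊤)
  B2:   IN=(all ⊤)   OUT=(all ⊤)
  B3:   IN=(all ⊤)   OUT={f:+; rest ⊤}

Merge at B3: IN[B3] = OUT[B0] ⊔ OUT[B2] = {a: ⊤, b: ⊤, c: ⊤, d: ⊤, e: ⊤, f: ⊤}
Applying B3's transfer function to that IN value gives OUT[B3] (row B3 above).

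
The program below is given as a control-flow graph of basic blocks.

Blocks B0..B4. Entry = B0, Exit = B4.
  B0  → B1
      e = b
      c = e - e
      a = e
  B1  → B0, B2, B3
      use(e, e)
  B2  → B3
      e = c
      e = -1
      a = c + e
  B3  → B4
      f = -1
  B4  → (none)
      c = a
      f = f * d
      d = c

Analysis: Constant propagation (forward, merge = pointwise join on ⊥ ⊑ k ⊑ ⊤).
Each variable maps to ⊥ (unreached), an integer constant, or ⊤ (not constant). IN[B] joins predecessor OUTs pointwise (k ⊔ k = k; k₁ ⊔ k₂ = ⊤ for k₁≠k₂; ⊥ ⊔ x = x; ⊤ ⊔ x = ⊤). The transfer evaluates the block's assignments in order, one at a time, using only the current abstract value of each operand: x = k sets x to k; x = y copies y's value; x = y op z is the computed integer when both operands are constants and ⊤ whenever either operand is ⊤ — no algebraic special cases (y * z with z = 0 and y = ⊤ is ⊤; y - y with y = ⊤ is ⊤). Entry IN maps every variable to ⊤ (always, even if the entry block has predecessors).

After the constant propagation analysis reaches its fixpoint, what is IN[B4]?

Answer: {a: ⊤, b: ⊤, c: ⊤, d: ⊤, e: ⊤, f: -1}

Trace:
Converged values:
  B0:   IN=(all ⊤)   OUT=(all ⊤)
  B1:   IN=(all ⊤)   OUT=(all ⊤)
  B2:   IN=(all ⊤)   OUT={e:-1; rest ⊤}
  B3:   IN=(all ⊤)   OUT={f:-1; rest ⊤}
  B4:   IN={f:-1; rest ⊤}   OUT=(all ⊤)

Merge at B4: IN[B4] = OUT[B3] = {a: ⊤, b: ⊤, c: ⊤, d: ⊤, e: ⊤, f: -1}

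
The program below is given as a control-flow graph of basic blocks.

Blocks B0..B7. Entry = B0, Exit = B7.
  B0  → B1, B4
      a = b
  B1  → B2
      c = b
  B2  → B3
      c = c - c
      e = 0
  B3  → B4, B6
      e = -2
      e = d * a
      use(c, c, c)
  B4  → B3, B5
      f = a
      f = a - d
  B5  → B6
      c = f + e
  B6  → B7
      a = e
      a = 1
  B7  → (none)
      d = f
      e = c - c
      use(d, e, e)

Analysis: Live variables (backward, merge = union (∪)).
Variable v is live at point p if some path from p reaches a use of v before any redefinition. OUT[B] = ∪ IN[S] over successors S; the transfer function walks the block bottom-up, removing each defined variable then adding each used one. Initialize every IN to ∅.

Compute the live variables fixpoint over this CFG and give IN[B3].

Per-block solution:
  B0:  IN={b, c, d, e, f}  OUT={a, b, c, d, e, f}
  B1:  IN={a, b, d, f}  OUT={a, c, d, f}
  B2:  IN={a, c, d, f}  OUT={a, c, d, f}
  B3:  IN={a, c, d, f}  OUT={a, c, d, e, f}
  B4:  IN={a, c, d, e}  OUT={a, c, d, e, f}
  B5:  IN={e, f}  OUT={c, e, f}
  B6:  IN={c, e, f}  OUT={c, f}
  B7:  IN={c, f}  OUT={}

Merge at B3: OUT[B3] = IN[B4] ⊔ IN[B6] = {a, c, d, e, f}
Applying B3's transfer function to that OUT value gives IN[B3] (row B3 above).

Answer: {a, c, d, f}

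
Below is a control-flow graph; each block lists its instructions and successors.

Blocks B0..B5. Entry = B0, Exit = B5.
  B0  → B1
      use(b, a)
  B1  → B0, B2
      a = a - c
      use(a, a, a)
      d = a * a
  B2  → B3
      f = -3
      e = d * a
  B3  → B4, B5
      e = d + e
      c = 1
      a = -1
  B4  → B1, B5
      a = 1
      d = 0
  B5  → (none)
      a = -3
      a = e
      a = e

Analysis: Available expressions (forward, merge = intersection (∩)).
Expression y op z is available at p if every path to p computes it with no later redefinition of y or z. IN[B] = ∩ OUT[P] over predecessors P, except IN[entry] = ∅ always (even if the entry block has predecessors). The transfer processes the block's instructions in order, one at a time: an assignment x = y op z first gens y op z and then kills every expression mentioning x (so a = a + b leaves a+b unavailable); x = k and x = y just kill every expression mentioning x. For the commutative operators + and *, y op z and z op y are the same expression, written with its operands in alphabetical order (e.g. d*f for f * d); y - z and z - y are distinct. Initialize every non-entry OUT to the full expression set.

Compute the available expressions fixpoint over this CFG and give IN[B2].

Answer: {a*a}

Trace:
Converged values:
  B0:   IN={}   OUT={}
  B1:   IN={}   OUT={a*a}
  B2:   IN={a*a}   OUT={a*a, a*d}
  B3:   IN={a*a, a*d}   OUT={}
  B4:   IN={}   OUT={}
  B5:   IN={}   OUT={}

Merge at B2: IN[B2] = OUT[B1] = {a*a}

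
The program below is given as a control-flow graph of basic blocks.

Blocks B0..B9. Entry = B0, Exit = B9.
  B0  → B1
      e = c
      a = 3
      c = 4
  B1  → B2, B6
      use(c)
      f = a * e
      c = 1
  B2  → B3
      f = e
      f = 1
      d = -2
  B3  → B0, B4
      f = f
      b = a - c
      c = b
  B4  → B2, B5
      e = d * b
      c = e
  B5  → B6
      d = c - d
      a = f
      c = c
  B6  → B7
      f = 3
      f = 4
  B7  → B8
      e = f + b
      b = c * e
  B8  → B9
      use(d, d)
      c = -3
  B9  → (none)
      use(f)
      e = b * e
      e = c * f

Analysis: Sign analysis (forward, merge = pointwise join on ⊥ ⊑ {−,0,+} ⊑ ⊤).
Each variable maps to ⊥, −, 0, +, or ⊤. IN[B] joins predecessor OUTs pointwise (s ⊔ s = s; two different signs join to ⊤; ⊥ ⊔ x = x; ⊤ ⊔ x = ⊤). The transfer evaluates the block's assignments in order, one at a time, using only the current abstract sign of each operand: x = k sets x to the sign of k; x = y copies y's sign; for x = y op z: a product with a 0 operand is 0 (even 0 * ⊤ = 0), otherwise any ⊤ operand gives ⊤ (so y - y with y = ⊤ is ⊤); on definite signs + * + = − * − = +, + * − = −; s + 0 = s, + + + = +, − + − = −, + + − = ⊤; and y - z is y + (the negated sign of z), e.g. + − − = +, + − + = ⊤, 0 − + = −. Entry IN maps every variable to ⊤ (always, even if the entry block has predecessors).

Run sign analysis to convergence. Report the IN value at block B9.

Converged values:
  B0:   IN=(all ⊤)   OUT={a:+, c:+; rest ⊤}
  B1:   IN={a:+, c:+; rest ⊤}   OUT={a:+, c:+; rest ⊤}
  B2:   IN={a:+; rest ⊤}   OUT={a:+, d:-, f:+; rest ⊤}
  B3:   IN={a:+, d:-, f:+; rest ⊤}   OUT={a:+, d:-, f:+; rest ⊤}
  B4:   IN={a:+, d:-, f:+; rest ⊤}   OUT={a:+, d:-, f:+; rest ⊤}
  B5:   IN={a:+, d:-, f:+; rest ⊤}   OUT={a:+, f:+; rest ⊤}
  B6:   IN={a:+; rest ⊤}   OUT={a:+, f:+; rest ⊤}
  B7:   IN={a:+, f:+; rest ⊤}   OUT={a:+, f:+; rest ⊤}
  B8:   IN={a:+, f:+; rest ⊤}   OUT={a:+, c:-, f:+; rest ⊤}
  B9:   IN={a:+, c:-, f:+; rest ⊤}   OUT={a:+, c:-, e:-, f:+; rest ⊤}

Merge at B9: IN[B9] = OUT[B8] = {a: +, b: ⊤, c: -, d: ⊤, e: ⊤, f: +}

Answer: {a: +, b: ⊤, c: -, d: ⊤, e: ⊤, f: +}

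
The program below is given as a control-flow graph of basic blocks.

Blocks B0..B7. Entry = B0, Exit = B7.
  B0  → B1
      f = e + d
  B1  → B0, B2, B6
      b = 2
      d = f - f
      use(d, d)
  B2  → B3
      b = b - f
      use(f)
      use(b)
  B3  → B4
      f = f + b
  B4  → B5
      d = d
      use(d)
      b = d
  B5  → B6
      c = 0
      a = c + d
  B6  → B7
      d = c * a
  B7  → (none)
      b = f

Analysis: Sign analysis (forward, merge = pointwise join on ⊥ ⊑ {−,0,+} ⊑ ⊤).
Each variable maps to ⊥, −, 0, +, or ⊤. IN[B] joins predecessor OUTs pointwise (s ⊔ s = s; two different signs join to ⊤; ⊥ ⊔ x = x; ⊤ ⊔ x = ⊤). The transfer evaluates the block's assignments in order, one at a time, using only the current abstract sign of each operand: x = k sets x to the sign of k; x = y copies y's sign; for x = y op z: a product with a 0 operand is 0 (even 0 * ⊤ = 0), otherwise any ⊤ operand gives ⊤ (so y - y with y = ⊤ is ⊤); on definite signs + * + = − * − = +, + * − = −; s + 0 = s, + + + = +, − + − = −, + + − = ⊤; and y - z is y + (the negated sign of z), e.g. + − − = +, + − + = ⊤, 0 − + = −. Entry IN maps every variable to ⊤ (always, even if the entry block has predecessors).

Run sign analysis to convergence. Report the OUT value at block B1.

Answer: {a: ⊤, b: +, c: ⊤, d: ⊤, e: ⊤, f: ⊤}

Trace:
Per-block solution:
  B0:   IN=(all ⊤)   OUT=(all ⊤)
  B1:   IN=(all ⊤)   OUT={b:+; rest ⊤}
  B2:   IN={b:+; rest ⊤}   OUT=(all ⊤)
  B3:   IN=(all ⊤)   OUT=(all ⊤)
  B4:   IN=(all ⊤)   OUT=(all ⊤)
  B5:   IN=(all ⊤)   OUT={c:0; rest ⊤}
  B6:   IN=(all ⊤)   OUT=(all ⊤)
  B7:   IN=(all ⊤)   OUT=(all ⊤)

Merge at B1: IN[B1] = OUT[B0] = {a: ⊤, b: ⊤, c: ⊤, d: ⊤, e: ⊤, f: ⊤}
Applying B1's transfer function to that IN value gives OUT[B1] (row B1 above).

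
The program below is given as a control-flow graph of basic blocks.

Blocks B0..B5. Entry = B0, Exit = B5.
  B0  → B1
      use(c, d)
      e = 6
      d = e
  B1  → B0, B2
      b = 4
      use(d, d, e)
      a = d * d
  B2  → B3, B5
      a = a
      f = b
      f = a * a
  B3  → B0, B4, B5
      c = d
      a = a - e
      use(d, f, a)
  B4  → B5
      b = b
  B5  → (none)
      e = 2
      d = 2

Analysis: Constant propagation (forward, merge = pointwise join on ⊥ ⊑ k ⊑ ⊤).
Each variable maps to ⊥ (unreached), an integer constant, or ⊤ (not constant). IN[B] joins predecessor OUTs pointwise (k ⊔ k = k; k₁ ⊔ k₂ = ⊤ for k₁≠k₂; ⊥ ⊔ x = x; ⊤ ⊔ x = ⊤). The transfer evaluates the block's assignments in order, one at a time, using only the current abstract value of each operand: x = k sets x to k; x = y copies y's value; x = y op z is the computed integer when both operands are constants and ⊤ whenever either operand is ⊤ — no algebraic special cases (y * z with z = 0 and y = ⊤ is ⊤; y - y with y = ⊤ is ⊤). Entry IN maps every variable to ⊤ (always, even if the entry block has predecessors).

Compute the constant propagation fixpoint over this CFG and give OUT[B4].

Answer: {a: 30, b: 4, c: 6, d: 6, e: 6, f: 1296}

Trace:
Converged values:
  B0:  IN=(all ⊤)  OUT={d:6, e:6; rest ⊤}
  B1:  IN={d:6, e:6; rest ⊤}  OUT={a:36, b:4, d:6, e:6; rest ⊤}
  B2:  IN={a:36, b:4, d:6, e:6; rest ⊤}  OUT={a:36, b:4, d:6, e:6, f:1296; rest ⊤}
  B3:  IN={a:36, b:4, d:6, e:6, f:1296; rest ⊤}  OUT={a:30, b:4, c:6, d:6, e:6, f:1296; rest ⊤}
  B4:  IN={a:30, b:4, c:6, d:6, e:6, f:1296; rest ⊤}  OUT={a:30, b:4, c:6, d:6, e:6, f:1296; rest ⊤}
  B5:  IN={b:4, d:6, e:6, f:1296; rest ⊤}  OUT={b:4, d:2, e:2, f:1296; rest ⊤}

Merge at B4: IN[B4] = OUT[B3] = {a: 30, b: 4, c: 6, d: 6, e: 6, f: 1296}
Applying B4's transfer function to that IN value gives OUT[B4] (row B4 above).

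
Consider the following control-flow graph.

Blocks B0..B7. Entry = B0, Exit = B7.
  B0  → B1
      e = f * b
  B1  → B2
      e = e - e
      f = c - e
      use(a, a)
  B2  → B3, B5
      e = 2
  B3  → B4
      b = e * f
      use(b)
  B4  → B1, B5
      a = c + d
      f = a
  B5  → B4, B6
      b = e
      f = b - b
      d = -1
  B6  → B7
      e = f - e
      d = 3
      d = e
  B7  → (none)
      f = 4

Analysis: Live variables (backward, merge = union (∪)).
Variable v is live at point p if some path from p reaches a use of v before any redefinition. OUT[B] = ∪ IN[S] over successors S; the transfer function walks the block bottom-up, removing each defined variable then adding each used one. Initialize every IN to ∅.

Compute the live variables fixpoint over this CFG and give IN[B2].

Answer: {c, d, f}

Trace:
Converged values:
  B0:  IN={a, b, c, d, f}  OUT={a, c, d, e}
  B1:  IN={a, c, d, e}  OUT={c, d, f}
  B2:  IN={c, d, f}  OUT={c, d, e, f}
  B3:  IN={c, d, e, f}  OUT={c, d, e}
  B4:  IN={c, d, e}  OUT={a, c, d, e}
  B5:  IN={c, e}  OUT={c, d, e, f}
  B6:  IN={e, f}  OUT={}
  B7:  IN={}  OUT={}

Merge at B2: OUT[B2] = IN[B3] ⊔ IN[B5] = {c, d, e, f}
Applying B2's transfer function to that OUT value gives IN[B2] (row B2 above).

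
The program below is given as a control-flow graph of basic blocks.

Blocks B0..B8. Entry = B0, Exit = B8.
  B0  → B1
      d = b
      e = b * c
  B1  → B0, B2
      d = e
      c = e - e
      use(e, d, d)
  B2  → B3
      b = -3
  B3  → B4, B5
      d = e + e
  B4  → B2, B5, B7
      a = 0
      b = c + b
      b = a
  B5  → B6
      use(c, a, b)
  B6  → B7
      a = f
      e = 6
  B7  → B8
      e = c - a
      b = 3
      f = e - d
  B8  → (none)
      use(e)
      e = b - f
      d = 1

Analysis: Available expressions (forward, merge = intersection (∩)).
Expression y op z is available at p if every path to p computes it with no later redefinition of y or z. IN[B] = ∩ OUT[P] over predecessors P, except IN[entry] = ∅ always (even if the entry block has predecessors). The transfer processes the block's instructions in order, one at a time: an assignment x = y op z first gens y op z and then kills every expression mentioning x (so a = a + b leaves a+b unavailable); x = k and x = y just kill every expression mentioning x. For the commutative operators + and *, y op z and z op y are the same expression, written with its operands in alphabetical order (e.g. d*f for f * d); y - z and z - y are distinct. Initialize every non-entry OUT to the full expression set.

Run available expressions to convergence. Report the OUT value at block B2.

Answer: {e-e}

Working:
Fixpoint table:
  B0:   IN={}   OUT={b*c}
  B1:   IN={b*c}   OUT={e-e}
  B2:   IN={e-e}   OUT={e-e}
  B3:   IN={e-e}   OUT={e+e, e-e}
  B4:   IN={e+e, e-e}   OUT={e+e, e-e}
  B5:   IN={e+e, e-e}   OUT={e+e, e-e}
  B6:   IN={e+e, e-e}   OUT={}
  B7:   IN={}   OUT={c-a, e-d}
  B8:   IN={c-a, e-d}   OUT={b-f, c-a}

Merge at B2: IN[B2] = OUT[B1] ∩ OUT[B4] = {e-e}
Applying B2's transfer function to that IN value gives OUT[B2] (row B2 above).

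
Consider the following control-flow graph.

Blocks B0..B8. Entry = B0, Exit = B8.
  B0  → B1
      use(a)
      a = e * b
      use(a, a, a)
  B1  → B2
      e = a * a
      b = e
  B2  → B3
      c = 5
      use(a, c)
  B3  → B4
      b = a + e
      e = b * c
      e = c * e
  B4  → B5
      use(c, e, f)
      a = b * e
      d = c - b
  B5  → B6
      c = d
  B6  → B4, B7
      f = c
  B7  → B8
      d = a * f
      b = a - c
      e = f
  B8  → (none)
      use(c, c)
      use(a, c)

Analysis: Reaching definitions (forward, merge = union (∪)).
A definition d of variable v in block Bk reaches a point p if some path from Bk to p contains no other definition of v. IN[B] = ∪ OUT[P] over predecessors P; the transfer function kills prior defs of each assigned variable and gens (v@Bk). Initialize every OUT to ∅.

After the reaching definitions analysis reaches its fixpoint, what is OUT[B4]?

Per-block solution:
  B0: | IN={} | OUT={a@B0}
  B1: | IN={a@B0} | OUT={a@B0, b@B1, e@B1}
  B2: | IN={a@B0, b@B1, e@B1} | OUT={a@B0, b@B1, c@B2, e@B1}
  B3: | IN={a@B0, b@B1, c@B2, e@B1} | OUT={a@B0, b@B3, c@B2, e@B3}
  B4: | IN={a@B0, a@B4, b@B3, c@B2, c@B5, d@B4, e@B3, f@B6} | OUT={a@B4, b@B3, c@B2, c@B5, d@B4, e@B3, f@B6}
  B5: | IN={a@B4, b@B3, c@B2, c@B5, d@B4, e@B3, f@B6} | OUT={a@B4, b@B3, c@B5, d@B4, e@B3, f@B6}
  B6: | IN={a@B4, b@B3, c@B5, d@B4, e@B3, f@B6} | OUT={a@B4, b@B3, c@B5, d@B4, e@B3, f@B6}
  B7: | IN={a@B4, b@B3, c@B5, d@B4, e@B3, f@B6} | OUT={a@B4, b@B7, c@B5, d@B7, e@B7, f@B6}
  B8: | IN={a@B4, b@B7, c@B5, d@B7, e@B7, f@B6} | OUT={a@B4, b@B7, c@B5, d@B7, e@B7, f@B6}

Merge at B4: IN[B4] = OUT[B3] ⊔ OUT[B6] = {a@B0, a@B4, b@B3, c@B2, c@B5, d@B4, e@B3, f@B6}
Applying B4's transfer function to that IN value gives OUT[B4] (row B4 above).

Answer: {a@B4, b@B3, c@B2, c@B5, d@B4, e@B3, f@B6}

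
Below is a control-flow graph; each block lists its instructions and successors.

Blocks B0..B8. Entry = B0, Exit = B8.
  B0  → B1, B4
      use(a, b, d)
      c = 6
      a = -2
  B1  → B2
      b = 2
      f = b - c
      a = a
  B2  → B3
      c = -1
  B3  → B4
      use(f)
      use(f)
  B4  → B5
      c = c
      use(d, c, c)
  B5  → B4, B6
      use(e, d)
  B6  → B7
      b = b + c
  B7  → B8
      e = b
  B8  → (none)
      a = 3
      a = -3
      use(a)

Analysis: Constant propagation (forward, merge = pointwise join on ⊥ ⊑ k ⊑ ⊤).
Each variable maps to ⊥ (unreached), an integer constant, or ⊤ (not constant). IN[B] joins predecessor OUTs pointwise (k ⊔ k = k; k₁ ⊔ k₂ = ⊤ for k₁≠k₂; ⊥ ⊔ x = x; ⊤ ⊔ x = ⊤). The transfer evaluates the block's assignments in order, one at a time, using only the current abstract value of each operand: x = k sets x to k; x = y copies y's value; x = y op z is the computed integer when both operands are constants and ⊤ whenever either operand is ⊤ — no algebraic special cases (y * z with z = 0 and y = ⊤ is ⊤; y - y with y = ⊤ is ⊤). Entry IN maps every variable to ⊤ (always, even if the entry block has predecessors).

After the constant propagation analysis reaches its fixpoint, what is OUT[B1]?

Answer: {a: -2, b: 2, c: 6, d: ⊤, e: ⊤, f: -4}

Derivation:
Converged values:
  B0:   IN=(all ⊤)   OUT={a:-2, c:6; rest ⊤}
  B1:   IN={a:-2, c:6; rest ⊤}   OUT={a:-2, b:2, c:6, f:-4; rest ⊤}
  B2:   IN={a:-2, b:2, c:6, f:-4; rest ⊤}   OUT={a:-2, b:2, c:-1, f:-4; rest ⊤}
  B3:   IN={a:-2, b:2, c:-1, f:-4; rest ⊤}   OUT={a:-2, b:2, c:-1, f:-4; rest ⊤}
  B4:   IN={a:-2; rest ⊤}   OUT={a:-2; rest ⊤}
  B5:   IN={a:-2; rest ⊤}   OUT={a:-2; rest ⊤}
  B6:   IN={a:-2; rest ⊤}   OUT={a:-2; rest ⊤}
  B7:   IN={a:-2; rest ⊤}   OUT={a:-2; rest ⊤}
  B8:   IN={a:-2; rest ⊤}   OUT={a:-3; rest ⊤}

Merge at B1: IN[B1] = OUT[B0] = {a: -2, b: ⊤, c: 6, d: ⊤, e: ⊤, f: ⊤}
Applying B1's transfer function to that IN value gives OUT[B1] (row B1 above).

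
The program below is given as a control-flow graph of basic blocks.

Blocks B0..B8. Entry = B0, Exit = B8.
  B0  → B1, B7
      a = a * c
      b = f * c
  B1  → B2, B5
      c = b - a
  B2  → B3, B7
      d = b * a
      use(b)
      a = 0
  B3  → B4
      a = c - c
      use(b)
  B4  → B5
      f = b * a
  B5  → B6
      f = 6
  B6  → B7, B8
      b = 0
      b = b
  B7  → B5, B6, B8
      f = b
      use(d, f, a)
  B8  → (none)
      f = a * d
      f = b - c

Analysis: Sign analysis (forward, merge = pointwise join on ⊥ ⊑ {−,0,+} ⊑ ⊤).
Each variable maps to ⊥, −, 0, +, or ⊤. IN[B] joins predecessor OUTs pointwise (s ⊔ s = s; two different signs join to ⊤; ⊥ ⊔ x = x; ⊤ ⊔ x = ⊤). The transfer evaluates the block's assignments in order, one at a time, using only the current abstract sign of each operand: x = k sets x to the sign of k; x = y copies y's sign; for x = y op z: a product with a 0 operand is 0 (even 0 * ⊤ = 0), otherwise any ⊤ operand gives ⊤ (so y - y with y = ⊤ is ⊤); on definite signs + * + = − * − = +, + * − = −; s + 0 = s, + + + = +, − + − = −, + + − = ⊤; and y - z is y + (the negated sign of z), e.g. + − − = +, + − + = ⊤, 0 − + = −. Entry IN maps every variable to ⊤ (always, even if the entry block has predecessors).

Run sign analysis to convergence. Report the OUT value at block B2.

Per-block solution:
  B0:   IN=(all ⊤)   OUT=(all ⊤)
  B1:   IN=(all ⊤)   OUT=(all ⊤)
  B2:   IN=(all ⊤)   OUT={a:0; rest ⊤}
  B3:   IN={a:0; rest ⊤}   OUT=(all ⊤)
  B4:   IN=(all ⊤)   OUT=(all ⊤)
  B5:   IN=(all ⊤)   OUT={f:+; rest ⊤}
  B6:   IN=(all ⊤)   OUT={b:0; rest ⊤}
  B7:   IN=(all ⊤)   OUT=(all ⊤)
  B8:   IN=(all ⊤)   OUT=(all ⊤)

Merge at B2: IN[B2] = OUT[B1] = {a: ⊤, b: ⊤, c: ⊤, d: ⊤, e: ⊤, f: ⊤}
Applying B2's transfer function to that IN value gives OUT[B2] (row B2 above).

Answer: {a: 0, b: ⊤, c: ⊤, d: ⊤, e: ⊤, f: ⊤}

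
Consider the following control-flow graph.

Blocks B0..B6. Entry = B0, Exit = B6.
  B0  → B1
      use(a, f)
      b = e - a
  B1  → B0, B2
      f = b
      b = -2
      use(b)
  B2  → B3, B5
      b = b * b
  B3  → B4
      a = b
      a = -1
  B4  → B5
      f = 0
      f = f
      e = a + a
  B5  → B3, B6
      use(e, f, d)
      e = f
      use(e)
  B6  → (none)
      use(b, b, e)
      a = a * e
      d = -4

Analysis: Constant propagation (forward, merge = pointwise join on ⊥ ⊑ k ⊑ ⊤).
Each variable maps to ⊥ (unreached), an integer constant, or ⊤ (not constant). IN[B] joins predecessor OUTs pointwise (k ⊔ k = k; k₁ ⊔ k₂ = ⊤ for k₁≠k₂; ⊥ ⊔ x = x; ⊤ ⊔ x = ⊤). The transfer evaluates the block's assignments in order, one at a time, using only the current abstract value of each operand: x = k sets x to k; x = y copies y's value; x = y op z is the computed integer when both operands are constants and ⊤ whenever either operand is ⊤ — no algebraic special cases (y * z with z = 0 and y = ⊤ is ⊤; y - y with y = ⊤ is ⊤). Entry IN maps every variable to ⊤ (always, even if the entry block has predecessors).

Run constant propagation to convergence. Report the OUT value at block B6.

Converged values:
  B0:   IN=(all ⊤)   OUT=(all ⊤)
  B1:   IN=(all ⊤)   OUT={b:-2; rest ⊤}
  B2:   IN={b:-2; rest ⊤}   OUT={b:4; rest ⊤}
  B3:   IN={b:4; rest ⊤}   OUT={a:-1, b:4; rest ⊤}
  B4:   IN={a:-1, b:4; rest ⊤}   OUT={a:-1, b:4, e:-2, f:0; rest ⊤}
  B5:   IN={b:4; rest ⊤}   OUT={b:4; rest ⊤}
  B6:   IN={b:4; rest ⊤}   OUT={b:4, d:-4; rest ⊤}

Merge at B6: IN[B6] = OUT[B5] = {a: ⊤, b: 4, c: ⊤, d: ⊤, e: ⊤, f: ⊤}
Applying B6's transfer function to that IN value gives OUT[B6] (row B6 above).

Answer: {a: ⊤, b: 4, c: ⊤, d: -4, e: ⊤, f: ⊤}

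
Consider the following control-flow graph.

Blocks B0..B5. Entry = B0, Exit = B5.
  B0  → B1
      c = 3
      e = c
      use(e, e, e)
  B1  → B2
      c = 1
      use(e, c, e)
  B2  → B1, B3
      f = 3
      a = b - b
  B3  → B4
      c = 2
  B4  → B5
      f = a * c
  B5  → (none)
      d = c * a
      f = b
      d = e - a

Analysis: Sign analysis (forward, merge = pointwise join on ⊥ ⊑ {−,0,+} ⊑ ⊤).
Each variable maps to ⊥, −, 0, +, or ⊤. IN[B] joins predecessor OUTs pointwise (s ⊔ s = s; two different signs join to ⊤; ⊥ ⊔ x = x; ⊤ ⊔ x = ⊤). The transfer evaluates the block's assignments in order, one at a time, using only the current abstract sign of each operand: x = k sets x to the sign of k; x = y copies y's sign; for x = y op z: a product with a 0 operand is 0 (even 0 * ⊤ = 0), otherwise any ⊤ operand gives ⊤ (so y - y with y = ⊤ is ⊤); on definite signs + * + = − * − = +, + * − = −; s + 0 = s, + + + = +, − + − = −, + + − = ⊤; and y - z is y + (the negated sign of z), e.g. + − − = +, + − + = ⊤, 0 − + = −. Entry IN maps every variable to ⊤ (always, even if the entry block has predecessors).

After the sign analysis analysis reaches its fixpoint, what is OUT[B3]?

Fixpoint table:
  B0:   IN=(all ⊤)   OUT={c:+, e:+; rest ⊤}
  B1:   IN={c:+, e:+; rest ⊤}   OUT={c:+, e:+; rest ⊤}
  B2:   IN={c:+, e:+; rest ⊤}   OUT={c:+, e:+, f:+; rest ⊤}
  B3:   IN={c:+, e:+, f:+; rest ⊤}   OUT={c:+, e:+, f:+; rest ⊤}
  B4:   IN={c:+, e:+, f:+; rest ⊤}   OUT={c:+, e:+; rest ⊤}
  B5:   IN={c:+, e:+; rest ⊤}   OUT={c:+, e:+; rest ⊤}

Merge at B3: IN[B3] = OUT[B2] = {a: ⊤, b: ⊤, c: +, d: ⊤, e: +, f: +}
Applying B3's transfer function to that IN value gives OUT[B3] (row B3 above).

Answer: {a: ⊤, b: ⊤, c: +, d: ⊤, e: +, f: +}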